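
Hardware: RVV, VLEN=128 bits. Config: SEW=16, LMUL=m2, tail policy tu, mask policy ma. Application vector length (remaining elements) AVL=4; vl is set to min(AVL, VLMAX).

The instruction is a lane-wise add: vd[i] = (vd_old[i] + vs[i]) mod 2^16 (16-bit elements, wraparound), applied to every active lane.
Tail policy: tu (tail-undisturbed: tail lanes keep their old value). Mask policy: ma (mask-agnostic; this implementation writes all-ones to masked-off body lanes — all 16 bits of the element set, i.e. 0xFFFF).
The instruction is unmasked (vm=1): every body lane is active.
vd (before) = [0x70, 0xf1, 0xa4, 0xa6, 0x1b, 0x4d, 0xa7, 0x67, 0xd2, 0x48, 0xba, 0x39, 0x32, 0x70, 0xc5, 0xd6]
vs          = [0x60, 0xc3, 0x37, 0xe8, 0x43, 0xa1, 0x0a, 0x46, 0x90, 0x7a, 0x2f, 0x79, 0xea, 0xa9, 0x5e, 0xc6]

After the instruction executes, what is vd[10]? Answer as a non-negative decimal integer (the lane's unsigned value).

VLMAX = (128 × 2) / 16 = 16 lanes
vl ← min(4, 16) = 4
vd[0] add(0x70,0x60) -> 0xd0
vd[1] add(0xf1,0xc3) -> 0x1b4
vd[2] add(0xa4,0x37) -> 0xdb
vd[3] add(0xa6,0xe8) -> 0x18e
vd[4] tail/keep -> 0x1b
vd[5] tail/keep -> 0x4d
vd[6] tail/keep -> 0xa7
vd[7] tail/keep -> 0x67
vd[8] tail/keep -> 0xd2
vd[9] tail/keep -> 0x48
vd[10] tail/keep -> 0xba
vd[11] tail/keep -> 0x39
vd[12] tail/keep -> 0x32
vd[13] tail/keep -> 0x70
vd[14] tail/keep -> 0xc5
vd[15] tail/keep -> 0xd6

vd[10] = 186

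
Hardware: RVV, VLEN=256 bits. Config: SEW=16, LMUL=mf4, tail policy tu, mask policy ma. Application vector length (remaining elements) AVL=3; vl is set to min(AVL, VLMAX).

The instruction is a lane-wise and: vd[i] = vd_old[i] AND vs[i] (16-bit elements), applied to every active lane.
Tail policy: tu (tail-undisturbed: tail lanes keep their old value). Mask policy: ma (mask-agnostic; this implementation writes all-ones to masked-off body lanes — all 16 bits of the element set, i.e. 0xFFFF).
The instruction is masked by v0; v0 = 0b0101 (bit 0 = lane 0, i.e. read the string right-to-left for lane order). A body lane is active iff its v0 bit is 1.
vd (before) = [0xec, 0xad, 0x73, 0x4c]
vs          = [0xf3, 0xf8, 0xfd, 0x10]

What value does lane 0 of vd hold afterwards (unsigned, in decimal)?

lanes per group: 256·1/4/16 = 4
vl = min(AVL, VLMAX) = min(3, 4) = 3
[0] and(0xec,0xf3) = 0xe0
[1] mask-off/ones = 0xffff
[2] and(0x73,0xfd) = 0x71
[3] tail/keep = 0x4c

vd[0] = 224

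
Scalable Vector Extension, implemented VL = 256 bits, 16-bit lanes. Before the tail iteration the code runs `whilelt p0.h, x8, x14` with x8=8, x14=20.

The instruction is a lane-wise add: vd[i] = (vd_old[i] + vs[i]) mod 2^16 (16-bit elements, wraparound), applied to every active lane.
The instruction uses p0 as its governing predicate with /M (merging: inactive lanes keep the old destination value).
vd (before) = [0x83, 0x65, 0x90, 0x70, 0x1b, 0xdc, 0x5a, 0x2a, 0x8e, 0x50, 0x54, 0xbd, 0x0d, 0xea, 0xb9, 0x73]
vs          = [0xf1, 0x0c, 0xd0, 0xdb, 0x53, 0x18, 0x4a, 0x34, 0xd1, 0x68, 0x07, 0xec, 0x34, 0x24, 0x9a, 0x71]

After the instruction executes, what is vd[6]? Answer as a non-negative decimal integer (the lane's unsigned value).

lane count: 256 div 16 = 16
active while 8+j < 20, i.e. j ∈ [0,12) capped at 16 ⇒ 12
[0] add(0x83,0xf1) = 0x174
[1] add(0x65,0x0c) = 0x71
[2] add(0x90,0xd0) = 0x160
[3] add(0x70,0xdb) = 0x14b
[4] add(0x1b,0x53) = 0x6e
[5] add(0xdc,0x18) = 0xf4
[6] add(0x5a,0x4a) = 0xa4
[7] add(0x2a,0x34) = 0x5e
[8] add(0x8e,0xd1) = 0x15f
[9] add(0x50,0x68) = 0xb8
[10] add(0x54,0x07) = 0x5b
[11] add(0xbd,0xec) = 0x1a9
[12] tail/keep = 0x0d
[13] tail/keep = 0xea
[14] tail/keep = 0xb9
[15] tail/keep = 0x73

vd[6] = 164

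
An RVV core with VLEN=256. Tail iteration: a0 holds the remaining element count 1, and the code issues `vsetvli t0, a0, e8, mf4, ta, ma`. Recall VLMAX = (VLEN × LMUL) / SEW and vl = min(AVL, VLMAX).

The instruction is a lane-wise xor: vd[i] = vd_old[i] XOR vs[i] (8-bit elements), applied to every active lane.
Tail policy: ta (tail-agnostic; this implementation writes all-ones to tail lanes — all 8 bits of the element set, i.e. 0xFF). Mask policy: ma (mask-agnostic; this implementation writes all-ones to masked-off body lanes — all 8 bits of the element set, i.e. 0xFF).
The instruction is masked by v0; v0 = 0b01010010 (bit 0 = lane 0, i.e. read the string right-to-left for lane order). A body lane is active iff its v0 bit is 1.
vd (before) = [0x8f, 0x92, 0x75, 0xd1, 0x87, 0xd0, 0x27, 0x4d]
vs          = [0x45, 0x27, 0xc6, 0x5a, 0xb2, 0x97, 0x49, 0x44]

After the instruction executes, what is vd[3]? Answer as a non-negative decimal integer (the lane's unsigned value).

vd[3] = 255

VLMAX = (256 × 1/4) / 8 = 8 lanes
vl = min(AVL, VLMAX) = min(1, 8) = 1
[0] mask-off/ones = 0xff
[1] tail/ones = 0xff
[2] tail/ones = 0xff
[3] tail/ones = 0xff
[4] tail/ones = 0xff
[5] tail/ones = 0xff
[6] tail/ones = 0xff
[7] tail/ones = 0xff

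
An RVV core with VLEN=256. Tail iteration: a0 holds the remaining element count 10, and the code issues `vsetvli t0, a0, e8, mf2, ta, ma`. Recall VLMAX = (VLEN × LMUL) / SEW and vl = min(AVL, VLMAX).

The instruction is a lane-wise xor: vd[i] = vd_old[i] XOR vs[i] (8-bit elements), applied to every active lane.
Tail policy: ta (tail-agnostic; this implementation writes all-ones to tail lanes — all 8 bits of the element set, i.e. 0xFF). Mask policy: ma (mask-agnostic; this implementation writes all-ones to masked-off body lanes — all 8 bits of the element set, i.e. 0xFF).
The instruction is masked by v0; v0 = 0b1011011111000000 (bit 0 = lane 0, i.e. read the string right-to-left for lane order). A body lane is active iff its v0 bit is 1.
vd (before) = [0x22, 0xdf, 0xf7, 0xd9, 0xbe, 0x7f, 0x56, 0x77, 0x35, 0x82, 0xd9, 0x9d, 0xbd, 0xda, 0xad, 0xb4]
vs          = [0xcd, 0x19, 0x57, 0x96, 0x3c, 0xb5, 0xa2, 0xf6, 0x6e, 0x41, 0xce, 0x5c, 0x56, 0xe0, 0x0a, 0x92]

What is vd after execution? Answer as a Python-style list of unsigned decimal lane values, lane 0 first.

VLMAX = (256 × 1/2) / 8 = 16 lanes
vl = min(AVL, VLMAX) = min(10, 16) = 10
  i=0: mask-off/ones → 255
  i=1: mask-off/ones → 255
  i=2: mask-off/ones → 255
  i=3: mask-off/ones → 255
  i=4: mask-off/ones → 255
  i=5: mask-off/ones → 255
  i=6: xor(0x56,0xa2) → 244
  i=7: xor(0x77,0xf6) → 129
  i=8: xor(0x35,0x6e) → 91
  i=9: xor(0x82,0x41) → 195
  i=10: tail/ones → 255
  i=11: tail/ones → 255
  i=12: tail/ones → 255
  i=13: tail/ones → 255
  i=14: tail/ones → 255
  i=15: tail/ones → 255

vd = [255, 255, 255, 255, 255, 255, 244, 129, 91, 195, 255, 255, 255, 255, 255, 255]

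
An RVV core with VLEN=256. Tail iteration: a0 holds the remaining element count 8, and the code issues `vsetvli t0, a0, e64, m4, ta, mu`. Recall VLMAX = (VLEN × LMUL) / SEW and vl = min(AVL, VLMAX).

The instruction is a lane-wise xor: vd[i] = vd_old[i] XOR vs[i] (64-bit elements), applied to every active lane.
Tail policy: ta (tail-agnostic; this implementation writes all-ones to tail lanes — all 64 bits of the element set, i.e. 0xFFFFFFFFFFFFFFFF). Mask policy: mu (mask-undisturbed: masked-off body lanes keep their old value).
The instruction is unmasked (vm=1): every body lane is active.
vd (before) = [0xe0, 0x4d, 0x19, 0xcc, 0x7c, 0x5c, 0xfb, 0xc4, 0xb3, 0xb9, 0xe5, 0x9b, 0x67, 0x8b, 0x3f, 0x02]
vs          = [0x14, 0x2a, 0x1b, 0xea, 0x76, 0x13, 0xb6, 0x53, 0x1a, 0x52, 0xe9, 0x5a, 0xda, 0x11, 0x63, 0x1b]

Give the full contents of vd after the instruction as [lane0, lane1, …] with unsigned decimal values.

vd = [244, 103, 2, 38, 10, 79, 77, 151, 18446744073709551615, 18446744073709551615, 18446744073709551615, 18446744073709551615, 18446744073709551615, 18446744073709551615, 18446744073709551615, 18446744073709551615]

lanes per group: 256·4/64 = 16
vl = min(AVL, VLMAX) = min(8, 16) = 8
[0] xor(0xe0,0x14) = 0xf4
[1] xor(0x4d,0x2a) = 0x67
[2] xor(0x19,0x1b) = 0x02
[3] xor(0xcc,0xea) = 0x26
[4] xor(0x7c,0x76) = 0x0a
[5] xor(0x5c,0x13) = 0x4f
[6] xor(0xfb,0xb6) = 0x4d
[7] xor(0xc4,0x53) = 0x97
[8] tail/ones = 0xffffffffffffffff
[9] tail/ones = 0xffffffffffffffff
[10] tail/ones = 0xffffffffffffffff
[11] tail/ones = 0xffffffffffffffff
[12] tail/ones = 0xffffffffffffffff
[13] tail/ones = 0xffffffffffffffff
[14] tail/ones = 0xffffffffffffffff
[15] tail/ones = 0xffffffffffffffff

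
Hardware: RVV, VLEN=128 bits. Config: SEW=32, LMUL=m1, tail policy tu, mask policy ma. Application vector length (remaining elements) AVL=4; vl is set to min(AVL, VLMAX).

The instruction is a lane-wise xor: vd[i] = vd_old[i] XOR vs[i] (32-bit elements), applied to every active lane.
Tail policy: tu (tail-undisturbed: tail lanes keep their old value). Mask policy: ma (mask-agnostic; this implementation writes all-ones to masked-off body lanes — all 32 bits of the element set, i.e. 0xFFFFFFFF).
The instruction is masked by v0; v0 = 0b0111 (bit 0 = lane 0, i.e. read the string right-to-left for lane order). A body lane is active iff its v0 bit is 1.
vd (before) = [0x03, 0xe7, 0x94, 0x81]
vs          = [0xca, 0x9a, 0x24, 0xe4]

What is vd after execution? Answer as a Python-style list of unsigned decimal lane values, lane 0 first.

VLMAX = (128 × 1) / 32 = 4 lanes
AVL=4 ≤ VLMAX=4, so vl = 4
[0] xor(0x03,0xca) = 0xc9
[1] xor(0xe7,0x9a) = 0x7d
[2] xor(0x94,0x24) = 0xb0
[3] mask-off/ones = 0xffffffff

vd = [201, 125, 176, 4294967295]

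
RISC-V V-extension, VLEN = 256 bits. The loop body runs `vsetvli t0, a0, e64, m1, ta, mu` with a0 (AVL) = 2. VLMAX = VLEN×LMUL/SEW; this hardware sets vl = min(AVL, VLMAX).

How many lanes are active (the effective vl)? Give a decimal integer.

vl = 2

VLMAX = (256 × 1) / 64 = 4 lanes
vl = min(AVL, VLMAX) = min(2, 4) = 2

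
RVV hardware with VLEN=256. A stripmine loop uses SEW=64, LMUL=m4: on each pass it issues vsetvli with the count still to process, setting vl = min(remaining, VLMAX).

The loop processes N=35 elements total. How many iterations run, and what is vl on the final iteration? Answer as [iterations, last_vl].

[iterations, last_vl] = [3, 3]

lanes per group: 256·4/64 = 16
iterations = ceil(35/16) = 3; final-pass vl = 3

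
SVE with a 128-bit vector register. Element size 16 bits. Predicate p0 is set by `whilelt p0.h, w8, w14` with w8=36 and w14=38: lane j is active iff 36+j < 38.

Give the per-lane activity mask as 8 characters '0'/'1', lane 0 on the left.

predicate = 11000000

lane count: 128 div 16 = 8
active while 36+j < 38, i.e. j ∈ [0,2) capped at 8 ⇒ 2
bits (lane 0 leftmost): 11000000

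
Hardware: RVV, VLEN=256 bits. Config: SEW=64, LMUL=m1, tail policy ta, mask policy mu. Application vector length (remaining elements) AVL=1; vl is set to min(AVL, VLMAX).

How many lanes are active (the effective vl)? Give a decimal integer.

vl = 1

lanes per group: 256·1/64 = 4
vl ← min(1, 4) = 1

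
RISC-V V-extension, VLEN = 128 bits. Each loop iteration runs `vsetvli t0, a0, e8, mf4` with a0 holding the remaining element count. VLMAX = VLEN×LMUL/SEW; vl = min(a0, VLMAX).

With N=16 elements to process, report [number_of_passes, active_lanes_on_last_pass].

VLMAX = VLEN×LMUL/SEW = 128×1/4/8 = 4
N=16: ⌈16/4⌉ = 4 iters; last vl = 16 − 3×4 = 4

[iterations, last_vl] = [4, 4]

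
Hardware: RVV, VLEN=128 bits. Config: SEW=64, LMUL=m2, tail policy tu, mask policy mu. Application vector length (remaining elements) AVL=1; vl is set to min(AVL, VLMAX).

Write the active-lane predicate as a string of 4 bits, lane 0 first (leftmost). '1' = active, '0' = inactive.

predicate = 1000

VLMAX = (128 × 2) / 64 = 4 lanes
AVL=1 ≤ VLMAX=4, so vl = 1
bits (lane 0 leftmost): 1000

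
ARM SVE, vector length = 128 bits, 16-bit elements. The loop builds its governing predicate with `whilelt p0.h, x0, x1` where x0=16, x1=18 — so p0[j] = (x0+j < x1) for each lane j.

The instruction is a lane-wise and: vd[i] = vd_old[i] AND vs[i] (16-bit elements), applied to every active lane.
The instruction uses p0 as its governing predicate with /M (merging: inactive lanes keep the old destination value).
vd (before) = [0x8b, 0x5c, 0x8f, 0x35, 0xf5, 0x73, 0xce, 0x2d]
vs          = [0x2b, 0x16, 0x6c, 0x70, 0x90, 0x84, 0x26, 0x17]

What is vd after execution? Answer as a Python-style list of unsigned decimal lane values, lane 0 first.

register lanes = 128/16 = 8
active while 16+j < 18, i.e. j ∈ [0,2) capped at 8 ⇒ 2
lane  0: and(0x8b,0x2b) ⇒ 0x0b
lane  1: and(0x5c,0x16) ⇒ 0x14
lane  2: tail/keep ⇒ 0x8f
lane  3: tail/keep ⇒ 0x35
lane  4: tail/keep ⇒ 0xf5
lane  5: tail/keep ⇒ 0x73
lane  6: tail/keep ⇒ 0xce
lane  7: tail/keep ⇒ 0x2d

vd = [11, 20, 143, 53, 245, 115, 206, 45]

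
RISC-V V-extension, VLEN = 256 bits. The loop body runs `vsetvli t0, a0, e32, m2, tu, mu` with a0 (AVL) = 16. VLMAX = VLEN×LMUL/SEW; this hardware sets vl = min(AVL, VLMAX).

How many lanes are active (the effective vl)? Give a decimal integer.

VLMAX = (256 × 2) / 32 = 16 lanes
vl = min(AVL, VLMAX) = min(16, 16) = 16

vl = 16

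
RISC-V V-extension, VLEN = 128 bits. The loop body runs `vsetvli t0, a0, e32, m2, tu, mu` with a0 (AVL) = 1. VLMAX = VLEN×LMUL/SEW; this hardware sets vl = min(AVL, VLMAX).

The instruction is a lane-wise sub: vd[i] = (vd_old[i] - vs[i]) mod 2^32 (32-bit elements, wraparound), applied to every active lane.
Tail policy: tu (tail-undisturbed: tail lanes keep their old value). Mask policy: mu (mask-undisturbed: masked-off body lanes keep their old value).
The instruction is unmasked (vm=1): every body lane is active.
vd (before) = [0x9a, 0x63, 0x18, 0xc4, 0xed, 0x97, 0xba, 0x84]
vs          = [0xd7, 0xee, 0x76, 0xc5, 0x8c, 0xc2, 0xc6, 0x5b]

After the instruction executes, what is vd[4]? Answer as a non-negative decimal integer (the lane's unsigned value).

VLMAX = (128 × 2) / 32 = 8 lanes
AVL=1 ≤ VLMAX=8, so vl = 1
lane  0: sub(0x9a,0xd7) ⇒ 0xffffffc3
lane  1: tail/keep ⇒ 0x63
lane  2: tail/keep ⇒ 0x18
lane  3: tail/keep ⇒ 0xc4
lane  4: tail/keep ⇒ 0xed
lane  5: tail/keep ⇒ 0x97
lane  6: tail/keep ⇒ 0xba
lane  7: tail/keep ⇒ 0x84

vd[4] = 237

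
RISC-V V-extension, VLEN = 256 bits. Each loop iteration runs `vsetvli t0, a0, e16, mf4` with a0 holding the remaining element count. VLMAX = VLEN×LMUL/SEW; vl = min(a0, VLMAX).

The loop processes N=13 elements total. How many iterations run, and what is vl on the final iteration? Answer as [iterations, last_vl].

lanes per group: 256·1/4/16 = 4
13 elements at 4/iter → 4 passes, remainder 1 on the last

[iterations, last_vl] = [4, 1]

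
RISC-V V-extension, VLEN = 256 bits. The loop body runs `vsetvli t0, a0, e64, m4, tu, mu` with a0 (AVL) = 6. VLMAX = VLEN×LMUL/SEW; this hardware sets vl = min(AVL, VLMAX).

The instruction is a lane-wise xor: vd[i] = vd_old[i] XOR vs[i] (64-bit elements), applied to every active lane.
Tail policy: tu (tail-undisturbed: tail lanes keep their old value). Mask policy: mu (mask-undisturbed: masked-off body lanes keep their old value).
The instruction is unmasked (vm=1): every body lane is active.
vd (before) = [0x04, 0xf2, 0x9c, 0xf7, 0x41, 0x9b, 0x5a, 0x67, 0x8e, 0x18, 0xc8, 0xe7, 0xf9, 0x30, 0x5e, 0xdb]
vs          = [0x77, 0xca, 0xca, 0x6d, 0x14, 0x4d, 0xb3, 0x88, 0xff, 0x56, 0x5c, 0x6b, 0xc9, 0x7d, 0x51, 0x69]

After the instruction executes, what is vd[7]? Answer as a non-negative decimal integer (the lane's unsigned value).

VLMAX = VLEN×LMUL/SEW = 256×4/64 = 16
vl ← min(6, 16) = 6
vd[0] xor(0x04,0x77) -> 0x73
vd[1] xor(0xf2,0xca) -> 0x38
vd[2] xor(0x9c,0xca) -> 0x56
vd[3] xor(0xf7,0x6d) -> 0x9a
vd[4] xor(0x41,0x14) -> 0x55
vd[5] xor(0x9b,0x4d) -> 0xd6
vd[6] tail/keep -> 0x5a
vd[7] tail/keep -> 0x67
vd[8] tail/keep -> 0x8e
vd[9] tail/keep -> 0x18
vd[10] tail/keep -> 0xc8
vd[11] tail/keep -> 0xe7
vd[12] tail/keep -> 0xf9
vd[13] tail/keep -> 0x30
vd[14] tail/keep -> 0x5e
vd[15] tail/keep -> 0xdb

vd[7] = 103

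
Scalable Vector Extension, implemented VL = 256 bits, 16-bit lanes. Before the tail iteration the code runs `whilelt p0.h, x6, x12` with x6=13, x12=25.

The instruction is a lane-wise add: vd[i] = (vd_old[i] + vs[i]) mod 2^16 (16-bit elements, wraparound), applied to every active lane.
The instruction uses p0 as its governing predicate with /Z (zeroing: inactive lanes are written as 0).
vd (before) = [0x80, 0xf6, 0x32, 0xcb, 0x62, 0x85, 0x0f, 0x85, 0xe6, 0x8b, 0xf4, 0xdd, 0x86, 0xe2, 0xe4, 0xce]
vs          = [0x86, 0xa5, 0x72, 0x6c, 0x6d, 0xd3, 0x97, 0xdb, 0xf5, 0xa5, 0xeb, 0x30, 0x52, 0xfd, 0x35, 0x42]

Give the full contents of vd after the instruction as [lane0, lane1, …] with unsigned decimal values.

vd = [262, 411, 164, 311, 207, 344, 166, 352, 475, 304, 479, 269, 0, 0, 0, 0]

lane count: 256 div 16 = 16
active while 13+j < 25, i.e. j ∈ [0,12) capped at 16 ⇒ 12
  i=0: add(0x80,0x86) → 262
  i=1: add(0xf6,0xa5) → 411
  i=2: add(0x32,0x72) → 164
  i=3: add(0xcb,0x6c) → 311
  i=4: add(0x62,0x6d) → 207
  i=5: add(0x85,0xd3) → 344
  i=6: add(0x0f,0x97) → 166
  i=7: add(0x85,0xdb) → 352
  i=8: add(0xe6,0xf5) → 475
  i=9: add(0x8b,0xa5) → 304
  i=10: add(0xf4,0xeb) → 479
  i=11: add(0xdd,0x30) → 269
  i=12: tail/zero → 0
  i=13: tail/zero → 0
  i=14: tail/zero → 0
  i=15: tail/zero → 0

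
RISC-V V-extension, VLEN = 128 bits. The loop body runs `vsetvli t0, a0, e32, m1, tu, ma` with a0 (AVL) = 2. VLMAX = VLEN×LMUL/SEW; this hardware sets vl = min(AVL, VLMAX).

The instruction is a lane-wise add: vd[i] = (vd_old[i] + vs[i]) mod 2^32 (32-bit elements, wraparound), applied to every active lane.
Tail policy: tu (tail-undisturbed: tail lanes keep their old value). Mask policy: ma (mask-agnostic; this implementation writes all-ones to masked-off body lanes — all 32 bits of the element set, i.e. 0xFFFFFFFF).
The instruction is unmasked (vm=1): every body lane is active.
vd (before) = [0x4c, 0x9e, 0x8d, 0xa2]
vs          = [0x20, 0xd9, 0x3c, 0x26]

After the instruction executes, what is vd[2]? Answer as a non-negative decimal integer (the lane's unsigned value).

vd[2] = 141

lanes per group: 128·1/32 = 4
vl ← min(2, 4) = 2
[0] add(0x4c,0x20) = 0x6c
[1] add(0x9e,0xd9) = 0x177
[2] tail/keep = 0x8d
[3] tail/keep = 0xa2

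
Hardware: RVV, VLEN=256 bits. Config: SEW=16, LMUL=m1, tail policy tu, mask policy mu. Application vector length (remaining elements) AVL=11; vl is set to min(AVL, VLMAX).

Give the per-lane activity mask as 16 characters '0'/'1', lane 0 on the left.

VLMAX = VLEN×LMUL/SEW = 256×1/16 = 16
AVL=11 ≤ VLMAX=16, so vl = 11
bits (lane 0 leftmost): 1111111111100000

predicate = 1111111111100000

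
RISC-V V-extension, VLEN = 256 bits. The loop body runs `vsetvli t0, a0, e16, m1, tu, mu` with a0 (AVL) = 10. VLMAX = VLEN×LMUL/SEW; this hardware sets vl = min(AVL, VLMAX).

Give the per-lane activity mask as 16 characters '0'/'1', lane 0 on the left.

VLMAX = VLEN×LMUL/SEW = 256×1/16 = 16
AVL=10 ≤ VLMAX=16, so vl = 10
bits (lane 0 leftmost): 1111111111000000

predicate = 1111111111000000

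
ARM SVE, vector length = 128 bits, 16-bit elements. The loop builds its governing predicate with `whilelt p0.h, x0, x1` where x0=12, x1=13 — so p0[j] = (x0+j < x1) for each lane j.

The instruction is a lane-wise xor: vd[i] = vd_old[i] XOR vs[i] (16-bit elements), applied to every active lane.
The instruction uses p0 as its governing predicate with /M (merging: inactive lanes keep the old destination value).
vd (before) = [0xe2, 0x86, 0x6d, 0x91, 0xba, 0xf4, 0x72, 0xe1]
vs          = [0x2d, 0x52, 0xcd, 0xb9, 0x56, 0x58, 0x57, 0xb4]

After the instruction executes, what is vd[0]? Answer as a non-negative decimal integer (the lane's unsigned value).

vd[0] = 207

128-bit reg / 16-bit elem → 8 lanes
active while 12+j < 13, i.e. j ∈ [0,1) capped at 8 ⇒ 1
lane  0: xor(0xe2,0x2d) ⇒ 0xcf
lane  1: tail/keep ⇒ 0x86
lane  2: tail/keep ⇒ 0x6d
lane  3: tail/keep ⇒ 0x91
lane  4: tail/keep ⇒ 0xba
lane  5: tail/keep ⇒ 0xf4
lane  6: tail/keep ⇒ 0x72
lane  7: tail/keep ⇒ 0xe1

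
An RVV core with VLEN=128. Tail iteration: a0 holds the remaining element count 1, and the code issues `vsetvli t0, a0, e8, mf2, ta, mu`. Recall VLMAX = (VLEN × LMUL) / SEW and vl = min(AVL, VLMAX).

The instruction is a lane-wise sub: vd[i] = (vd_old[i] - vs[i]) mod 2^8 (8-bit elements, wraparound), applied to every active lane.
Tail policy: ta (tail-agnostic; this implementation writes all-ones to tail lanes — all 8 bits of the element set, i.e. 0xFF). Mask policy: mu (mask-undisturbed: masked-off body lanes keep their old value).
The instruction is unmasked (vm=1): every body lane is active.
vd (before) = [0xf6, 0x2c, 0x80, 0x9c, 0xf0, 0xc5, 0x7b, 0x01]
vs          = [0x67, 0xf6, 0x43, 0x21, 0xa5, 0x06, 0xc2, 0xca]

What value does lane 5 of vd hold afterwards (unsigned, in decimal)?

vd[5] = 255

lanes per group: 128·1/2/8 = 8
vl = min(AVL, VLMAX) = min(1, 8) = 1
lane  0: sub(0xf6,0x67) ⇒ 0x8f
lane  1: tail/ones ⇒ 0xff
lane  2: tail/ones ⇒ 0xff
lane  3: tail/ones ⇒ 0xff
lane  4: tail/ones ⇒ 0xff
lane  5: tail/ones ⇒ 0xff
lane  6: tail/ones ⇒ 0xff
lane  7: tail/ones ⇒ 0xff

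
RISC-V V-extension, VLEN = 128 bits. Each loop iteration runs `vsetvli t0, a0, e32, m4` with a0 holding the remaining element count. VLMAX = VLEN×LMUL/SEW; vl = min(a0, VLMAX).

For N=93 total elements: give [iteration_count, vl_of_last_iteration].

lanes per group: 128·4/32 = 16
iterations = ceil(93/16) = 6; final-pass vl = 13

[iterations, last_vl] = [6, 13]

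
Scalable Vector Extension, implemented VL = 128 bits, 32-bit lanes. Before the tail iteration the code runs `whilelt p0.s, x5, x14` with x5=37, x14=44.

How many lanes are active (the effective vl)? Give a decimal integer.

vl = 4

register lanes = 128/32 = 4
p0[j] = (37+j < 44); true for j=0..3 → 4 lanes set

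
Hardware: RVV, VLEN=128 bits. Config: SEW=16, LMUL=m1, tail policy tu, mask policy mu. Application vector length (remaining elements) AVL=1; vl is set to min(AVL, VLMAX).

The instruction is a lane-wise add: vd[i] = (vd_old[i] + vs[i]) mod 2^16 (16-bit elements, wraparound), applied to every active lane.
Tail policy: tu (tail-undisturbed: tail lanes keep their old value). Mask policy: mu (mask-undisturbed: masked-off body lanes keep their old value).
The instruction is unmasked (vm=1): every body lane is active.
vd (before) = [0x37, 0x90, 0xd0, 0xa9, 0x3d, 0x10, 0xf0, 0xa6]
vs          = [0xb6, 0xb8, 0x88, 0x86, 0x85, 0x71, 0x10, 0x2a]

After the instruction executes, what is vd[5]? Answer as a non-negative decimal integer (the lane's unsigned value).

vd[5] = 16

VLMAX = VLEN×LMUL/SEW = 128×1/16 = 8
AVL=1 ≤ VLMAX=8, so vl = 1
[0] add(0x37,0xb6) = 0xed
[1] tail/keep = 0x90
[2] tail/keep = 0xd0
[3] tail/keep = 0xa9
[4] tail/keep = 0x3d
[5] tail/keep = 0x10
[6] tail/keep = 0xf0
[7] tail/keep = 0xa6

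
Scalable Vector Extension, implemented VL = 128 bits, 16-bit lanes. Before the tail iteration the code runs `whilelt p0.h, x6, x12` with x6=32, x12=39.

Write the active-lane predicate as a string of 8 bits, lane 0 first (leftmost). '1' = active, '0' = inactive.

predicate = 11111110

128-bit reg / 16-bit elem → 8 lanes
whilelt: lane j active iff 32+j < 39 → j < 7 → 7 active
bits (lane 0 leftmost): 11111110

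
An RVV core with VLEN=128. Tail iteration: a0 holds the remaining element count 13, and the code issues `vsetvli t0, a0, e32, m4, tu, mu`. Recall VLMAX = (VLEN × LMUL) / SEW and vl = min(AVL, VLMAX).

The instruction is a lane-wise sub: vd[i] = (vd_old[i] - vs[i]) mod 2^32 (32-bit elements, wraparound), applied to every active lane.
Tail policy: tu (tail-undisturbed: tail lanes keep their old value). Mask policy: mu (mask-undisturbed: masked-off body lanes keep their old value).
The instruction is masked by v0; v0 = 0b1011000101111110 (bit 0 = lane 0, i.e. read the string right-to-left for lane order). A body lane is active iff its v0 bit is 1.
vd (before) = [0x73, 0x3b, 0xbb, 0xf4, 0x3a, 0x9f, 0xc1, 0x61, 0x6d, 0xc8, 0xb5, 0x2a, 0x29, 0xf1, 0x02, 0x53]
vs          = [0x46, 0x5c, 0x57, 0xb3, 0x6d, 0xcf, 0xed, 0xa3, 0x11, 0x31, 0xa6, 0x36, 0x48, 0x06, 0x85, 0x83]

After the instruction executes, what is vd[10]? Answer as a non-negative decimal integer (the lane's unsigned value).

vd[10] = 181

VLMAX = (128 × 4) / 32 = 16 lanes
AVL=13 ≤ VLMAX=16, so vl = 13
vd[0] mask-off/keep -> 0x73
vd[1] sub(0x3b,0x5c) -> 0xffffffdf
vd[2] sub(0xbb,0x57) -> 0x64
vd[3] sub(0xf4,0xb3) -> 0x41
vd[4] sub(0x3a,0x6d) -> 0xffffffcd
vd[5] sub(0x9f,0xcf) -> 0xffffffd0
vd[6] sub(0xc1,0xed) -> 0xffffffd4
vd[7] mask-off/keep -> 0x61
vd[8] sub(0x6d,0x11) -> 0x5c
vd[9] mask-off/keep -> 0xc8
vd[10] mask-off/keep -> 0xb5
vd[11] mask-off/keep -> 0x2a
vd[12] sub(0x29,0x48) -> 0xffffffe1
vd[13] tail/keep -> 0xf1
vd[14] tail/keep -> 0x02
vd[15] tail/keep -> 0x53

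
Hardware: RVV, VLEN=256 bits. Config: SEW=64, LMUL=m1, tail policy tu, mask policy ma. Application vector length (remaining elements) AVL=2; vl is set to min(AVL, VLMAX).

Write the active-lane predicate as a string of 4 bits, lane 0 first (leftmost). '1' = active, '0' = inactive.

lanes per group: 256·1/64 = 4
vl ← min(2, 4) = 2
bits (lane 0 leftmost): 1100

predicate = 1100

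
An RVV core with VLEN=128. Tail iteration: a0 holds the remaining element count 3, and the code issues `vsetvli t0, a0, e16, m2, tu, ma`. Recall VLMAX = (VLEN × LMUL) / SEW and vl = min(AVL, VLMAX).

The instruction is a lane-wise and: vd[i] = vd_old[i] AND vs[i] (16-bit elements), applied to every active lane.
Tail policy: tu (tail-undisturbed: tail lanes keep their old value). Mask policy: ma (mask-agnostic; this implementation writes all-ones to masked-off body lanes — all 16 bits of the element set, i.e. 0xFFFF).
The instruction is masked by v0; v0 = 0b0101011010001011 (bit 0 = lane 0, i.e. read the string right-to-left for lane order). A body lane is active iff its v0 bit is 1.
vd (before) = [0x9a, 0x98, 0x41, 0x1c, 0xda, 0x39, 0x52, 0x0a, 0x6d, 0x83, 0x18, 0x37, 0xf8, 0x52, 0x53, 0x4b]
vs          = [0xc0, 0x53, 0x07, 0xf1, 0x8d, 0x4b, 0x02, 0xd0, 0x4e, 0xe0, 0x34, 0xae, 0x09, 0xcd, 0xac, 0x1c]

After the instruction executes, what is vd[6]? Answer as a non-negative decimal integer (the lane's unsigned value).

vd[6] = 82

lanes per group: 128·2/16 = 16
vl ← min(3, 16) = 3
  i=0: and(0x9a,0xc0) → 128
  i=1: and(0x98,0x53) → 16
  i=2: mask-off/ones → 65535
  i=3: tail/keep → 28
  i=4: tail/keep → 218
  i=5: tail/keep → 57
  i=6: tail/keep → 82
  i=7: tail/keep → 10
  i=8: tail/keep → 109
  i=9: tail/keep → 131
  i=10: tail/keep → 24
  i=11: tail/keep → 55
  i=12: tail/keep → 248
  i=13: tail/keep → 82
  i=14: tail/keep → 83
  i=15: tail/keep → 75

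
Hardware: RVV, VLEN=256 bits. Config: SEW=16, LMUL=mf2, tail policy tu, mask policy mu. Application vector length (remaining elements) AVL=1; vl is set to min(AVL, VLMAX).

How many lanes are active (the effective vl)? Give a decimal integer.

vl = 1

lanes per group: 256·1/2/16 = 8
vl = min(AVL, VLMAX) = min(1, 8) = 1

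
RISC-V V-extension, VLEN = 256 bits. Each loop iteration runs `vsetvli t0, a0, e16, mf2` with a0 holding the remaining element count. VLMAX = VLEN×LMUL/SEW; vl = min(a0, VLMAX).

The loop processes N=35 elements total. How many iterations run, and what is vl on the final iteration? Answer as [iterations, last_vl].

[iterations, last_vl] = [5, 3]

lanes per group: 256·1/2/16 = 8
N=35: ⌈35/8⌉ = 5 iters; last vl = 35 − 4×8 = 3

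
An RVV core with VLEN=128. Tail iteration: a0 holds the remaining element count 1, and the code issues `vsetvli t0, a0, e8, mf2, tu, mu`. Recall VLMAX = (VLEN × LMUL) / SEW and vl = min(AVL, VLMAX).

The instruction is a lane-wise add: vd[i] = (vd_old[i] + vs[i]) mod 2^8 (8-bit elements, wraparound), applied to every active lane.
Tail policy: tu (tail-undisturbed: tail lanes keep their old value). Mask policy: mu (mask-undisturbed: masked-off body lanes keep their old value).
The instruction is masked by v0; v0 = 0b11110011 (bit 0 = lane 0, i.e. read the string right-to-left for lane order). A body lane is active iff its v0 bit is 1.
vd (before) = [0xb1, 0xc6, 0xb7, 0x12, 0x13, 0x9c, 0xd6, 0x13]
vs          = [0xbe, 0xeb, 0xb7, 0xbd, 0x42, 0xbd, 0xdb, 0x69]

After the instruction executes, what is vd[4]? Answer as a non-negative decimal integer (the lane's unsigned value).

vd[4] = 19

VLMAX = VLEN×LMUL/SEW = 128×1/2/8 = 8
vl ← min(1, 8) = 1
[0] add(0xb1,0xbe) = 0x6f
[1] tail/keep = 0xc6
[2] tail/keep = 0xb7
[3] tail/keep = 0x12
[4] tail/keep = 0x13
[5] tail/keep = 0x9c
[6] tail/keep = 0xd6
[7] tail/keep = 0x13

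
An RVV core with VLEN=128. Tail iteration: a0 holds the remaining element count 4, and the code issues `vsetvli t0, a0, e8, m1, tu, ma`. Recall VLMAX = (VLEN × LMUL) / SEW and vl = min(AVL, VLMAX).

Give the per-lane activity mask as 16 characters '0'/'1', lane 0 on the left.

predicate = 1111000000000000

VLMAX = (128 × 1) / 8 = 16 lanes
vl = min(AVL, VLMAX) = min(4, 16) = 4
bits (lane 0 leftmost): 1111000000000000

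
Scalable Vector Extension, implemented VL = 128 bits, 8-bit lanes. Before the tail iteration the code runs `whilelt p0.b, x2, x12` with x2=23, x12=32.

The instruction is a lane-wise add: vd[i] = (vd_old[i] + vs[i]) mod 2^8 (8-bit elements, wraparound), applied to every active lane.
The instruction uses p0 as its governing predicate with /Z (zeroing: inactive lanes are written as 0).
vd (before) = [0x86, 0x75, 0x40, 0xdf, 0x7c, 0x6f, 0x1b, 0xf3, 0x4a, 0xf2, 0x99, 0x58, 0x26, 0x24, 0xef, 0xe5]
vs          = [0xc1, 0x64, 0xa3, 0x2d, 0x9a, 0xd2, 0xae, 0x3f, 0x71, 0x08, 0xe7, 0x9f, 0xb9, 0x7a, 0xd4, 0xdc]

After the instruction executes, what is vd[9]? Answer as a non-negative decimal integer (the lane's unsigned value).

vd[9] = 0

128-bit reg / 8-bit elem → 16 lanes
whilelt: lane j active iff 23+j < 32 → j < 9 → 9 active
  i=0: add(0x86,0xc1) → 71
  i=1: add(0x75,0x64) → 217
  i=2: add(0x40,0xa3) → 227
  i=3: add(0xdf,0x2d) → 12
  i=4: add(0x7c,0x9a) → 22
  i=5: add(0x6f,0xd2) → 65
  i=6: add(0x1b,0xae) → 201
  i=7: add(0xf3,0x3f) → 50
  i=8: add(0x4a,0x71) → 187
  i=9: tail/zero → 0
  i=10: tail/zero → 0
  i=11: tail/zero → 0
  i=12: tail/zero → 0
  i=13: tail/zero → 0
  i=14: tail/zero → 0
  i=15: tail/zero → 0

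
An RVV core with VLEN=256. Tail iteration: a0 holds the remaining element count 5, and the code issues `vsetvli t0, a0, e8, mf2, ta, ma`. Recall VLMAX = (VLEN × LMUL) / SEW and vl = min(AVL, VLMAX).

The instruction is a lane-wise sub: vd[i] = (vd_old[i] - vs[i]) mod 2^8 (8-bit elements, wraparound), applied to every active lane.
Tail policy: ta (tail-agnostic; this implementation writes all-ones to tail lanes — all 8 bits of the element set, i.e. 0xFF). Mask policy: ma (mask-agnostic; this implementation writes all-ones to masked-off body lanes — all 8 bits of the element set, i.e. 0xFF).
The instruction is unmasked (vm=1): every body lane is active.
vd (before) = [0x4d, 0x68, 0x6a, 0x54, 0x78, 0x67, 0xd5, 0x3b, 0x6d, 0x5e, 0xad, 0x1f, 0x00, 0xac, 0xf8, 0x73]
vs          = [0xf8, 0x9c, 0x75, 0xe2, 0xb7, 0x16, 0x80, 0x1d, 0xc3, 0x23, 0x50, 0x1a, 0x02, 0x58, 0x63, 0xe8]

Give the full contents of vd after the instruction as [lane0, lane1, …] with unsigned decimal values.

vd = [85, 204, 245, 114, 193, 255, 255, 255, 255, 255, 255, 255, 255, 255, 255, 255]

lanes per group: 256·1/2/8 = 16
AVL=5 ≤ VLMAX=16, so vl = 5
[0] sub(0x4d,0xf8) = 0x55
[1] sub(0x68,0x9c) = 0xcc
[2] sub(0x6a,0x75) = 0xf5
[3] sub(0x54,0xe2) = 0x72
[4] sub(0x78,0xb7) = 0xc1
[5] tail/ones = 0xff
[6] tail/ones = 0xff
[7] tail/ones = 0xff
[8] tail/ones = 0xff
[9] tail/ones = 0xff
[10] tail/ones = 0xff
[11] tail/ones = 0xff
[12] tail/ones = 0xff
[13] tail/ones = 0xff
[14] tail/ones = 0xff
[15] tail/ones = 0xff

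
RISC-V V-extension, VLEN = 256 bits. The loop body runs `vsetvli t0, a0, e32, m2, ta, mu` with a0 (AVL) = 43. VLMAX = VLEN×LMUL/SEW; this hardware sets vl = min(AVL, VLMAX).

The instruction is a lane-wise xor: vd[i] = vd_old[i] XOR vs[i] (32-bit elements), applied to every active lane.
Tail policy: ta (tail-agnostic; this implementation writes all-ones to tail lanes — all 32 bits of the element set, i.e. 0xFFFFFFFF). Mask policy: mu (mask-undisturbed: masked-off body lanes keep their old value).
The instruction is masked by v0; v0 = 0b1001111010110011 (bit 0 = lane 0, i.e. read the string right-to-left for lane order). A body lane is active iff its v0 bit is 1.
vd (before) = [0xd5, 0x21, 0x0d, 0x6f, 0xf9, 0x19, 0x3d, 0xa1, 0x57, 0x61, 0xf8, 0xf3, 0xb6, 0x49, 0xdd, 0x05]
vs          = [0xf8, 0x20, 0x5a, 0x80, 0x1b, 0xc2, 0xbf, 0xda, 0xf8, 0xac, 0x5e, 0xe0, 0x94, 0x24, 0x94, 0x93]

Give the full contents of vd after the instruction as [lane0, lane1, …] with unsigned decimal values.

lanes per group: 256·2/32 = 16
AVL=43 > VLMAX=16, so vl = 16
[0] xor(0xd5,0xf8) = 0x2d
[1] xor(0x21,0x20) = 0x01
[2] mask-off/keep = 0x0d
[3] mask-off/keep = 0x6f
[4] xor(0xf9,0x1b) = 0xe2
[5] xor(0x19,0xc2) = 0xdb
[6] mask-off/keep = 0x3d
[7] xor(0xa1,0xda) = 0x7b
[8] mask-off/keep = 0x57
[9] xor(0x61,0xac) = 0xcd
[10] xor(0xf8,0x5e) = 0xa6
[11] xor(0xf3,0xe0) = 0x13
[12] xor(0xb6,0x94) = 0x22
[13] mask-off/keep = 0x49
[14] mask-off/keep = 0xdd
[15] xor(0x05,0x93) = 0x96

vd = [45, 1, 13, 111, 226, 219, 61, 123, 87, 205, 166, 19, 34, 73, 221, 150]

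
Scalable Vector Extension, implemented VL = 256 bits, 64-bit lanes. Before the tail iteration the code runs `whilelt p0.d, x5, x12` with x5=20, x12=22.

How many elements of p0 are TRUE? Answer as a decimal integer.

vl = 2

register lanes = 256/64 = 4
active while 20+j < 22, i.e. j ∈ [0,2) capped at 4 ⇒ 2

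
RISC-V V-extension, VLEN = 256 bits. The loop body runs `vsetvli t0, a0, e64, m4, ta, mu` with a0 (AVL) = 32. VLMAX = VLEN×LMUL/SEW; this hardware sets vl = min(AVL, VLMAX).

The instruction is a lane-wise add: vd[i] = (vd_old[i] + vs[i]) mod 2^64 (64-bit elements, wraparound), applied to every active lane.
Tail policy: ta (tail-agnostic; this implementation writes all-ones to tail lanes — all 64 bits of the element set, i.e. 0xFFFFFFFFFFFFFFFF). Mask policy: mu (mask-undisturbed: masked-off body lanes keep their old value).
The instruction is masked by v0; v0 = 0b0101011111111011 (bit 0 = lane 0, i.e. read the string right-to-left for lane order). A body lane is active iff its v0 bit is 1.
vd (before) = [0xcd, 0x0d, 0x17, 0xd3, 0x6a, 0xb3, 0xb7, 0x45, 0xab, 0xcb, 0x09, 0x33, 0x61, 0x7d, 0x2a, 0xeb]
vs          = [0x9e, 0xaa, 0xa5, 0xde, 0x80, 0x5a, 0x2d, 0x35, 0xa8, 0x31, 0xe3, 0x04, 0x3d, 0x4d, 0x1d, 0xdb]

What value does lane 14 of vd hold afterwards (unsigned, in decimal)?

VLMAX = (256 × 4) / 64 = 16 lanes
vl ← min(32, 16) = 16
vd[0] add(0xcd,0x9e) -> 0x16b
vd[1] add(0x0d,0xaa) -> 0xb7
vd[2] mask-off/keep -> 0x17
vd[3] add(0xd3,0xde) -> 0x1b1
vd[4] add(0x6a,0x80) -> 0xea
vd[5] add(0xb3,0x5a) -> 0x10d
vd[6] add(0xb7,0x2d) -> 0xe4
vd[7] add(0x45,0x35) -> 0x7a
vd[8] add(0xab,0xa8) -> 0x153
vd[9] add(0xcb,0x31) -> 0xfc
vd[10] add(0x09,0xe3) -> 0xec
vd[11] mask-off/keep -> 0x33
vd[12] add(0x61,0x3d) -> 0x9e
vd[13] mask-off/keep -> 0x7d
vd[14] add(0x2a,0x1d) -> 0x47
vd[15] mask-off/keep -> 0xeb

vd[14] = 71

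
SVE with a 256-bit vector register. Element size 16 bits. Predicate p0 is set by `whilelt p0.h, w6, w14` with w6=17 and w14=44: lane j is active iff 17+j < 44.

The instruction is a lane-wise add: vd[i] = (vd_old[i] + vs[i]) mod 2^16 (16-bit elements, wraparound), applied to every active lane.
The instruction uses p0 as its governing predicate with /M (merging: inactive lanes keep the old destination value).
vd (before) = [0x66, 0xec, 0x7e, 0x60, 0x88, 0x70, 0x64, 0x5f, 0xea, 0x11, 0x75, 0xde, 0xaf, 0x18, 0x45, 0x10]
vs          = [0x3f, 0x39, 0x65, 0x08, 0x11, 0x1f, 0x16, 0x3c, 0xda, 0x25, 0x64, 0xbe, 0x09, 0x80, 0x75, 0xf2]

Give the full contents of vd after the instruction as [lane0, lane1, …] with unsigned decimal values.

256-bit reg / 16-bit elem → 16 lanes
active while 17+j < 44, i.e. j ∈ [0,27) capped at 16 ⇒ 16
lane  0: add(0x66,0x3f) ⇒ 0xa5
lane  1: add(0xec,0x39) ⇒ 0x125
lane  2: add(0x7e,0x65) ⇒ 0xe3
lane  3: add(0x60,0x08) ⇒ 0x68
lane  4: add(0x88,0x11) ⇒ 0x99
lane  5: add(0x70,0x1f) ⇒ 0x8f
lane  6: add(0x64,0x16) ⇒ 0x7a
lane  7: add(0x5f,0x3c) ⇒ 0x9b
lane  8: add(0xea,0xda) ⇒ 0x1c4
lane  9: add(0x11,0x25) ⇒ 0x36
lane 10: add(0x75,0x64) ⇒ 0xd9
lane 11: add(0xde,0xbe) ⇒ 0x19c
lane 12: add(0xaf,0x09) ⇒ 0xb8
lane 13: add(0x18,0x80) ⇒ 0x98
lane 14: add(0x45,0x75) ⇒ 0xba
lane 15: add(0x10,0xf2) ⇒ 0x102

vd = [165, 293, 227, 104, 153, 143, 122, 155, 452, 54, 217, 412, 184, 152, 186, 258]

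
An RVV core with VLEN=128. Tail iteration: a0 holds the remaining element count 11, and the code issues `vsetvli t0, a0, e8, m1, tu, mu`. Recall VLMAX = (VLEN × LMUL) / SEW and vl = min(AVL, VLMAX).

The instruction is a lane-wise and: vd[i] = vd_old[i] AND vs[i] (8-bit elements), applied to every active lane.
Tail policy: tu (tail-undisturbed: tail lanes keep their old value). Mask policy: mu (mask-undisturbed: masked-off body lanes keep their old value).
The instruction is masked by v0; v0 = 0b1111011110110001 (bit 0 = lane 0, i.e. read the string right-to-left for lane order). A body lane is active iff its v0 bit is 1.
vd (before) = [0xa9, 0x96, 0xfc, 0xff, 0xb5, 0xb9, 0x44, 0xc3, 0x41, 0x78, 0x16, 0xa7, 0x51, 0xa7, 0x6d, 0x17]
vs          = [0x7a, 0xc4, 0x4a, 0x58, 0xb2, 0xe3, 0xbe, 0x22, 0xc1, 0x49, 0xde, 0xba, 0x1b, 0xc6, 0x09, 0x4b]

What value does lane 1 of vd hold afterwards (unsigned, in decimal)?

VLMAX = VLEN×LMUL/SEW = 128×1/8 = 16
vl ← min(11, 16) = 11
vd[0] and(0xa9,0x7a) -> 0x28
vd[1] mask-off/keep -> 0x96
vd[2] mask-off/keep -> 0xfc
vd[3] mask-off/keep -> 0xff
vd[4] and(0xb5,0xb2) -> 0xb0
vd[5] and(0xb9,0xe3) -> 0xa1
vd[6] mask-off/keep -> 0x44
vd[7] and(0xc3,0x22) -> 0x02
vd[8] and(0x41,0xc1) -> 0x41
vd[9] and(0x78,0x49) -> 0x48
vd[10] and(0x16,0xde) -> 0x16
vd[11] tail/keep -> 0xa7
vd[12] tail/keep -> 0x51
vd[13] tail/keep -> 0xa7
vd[14] tail/keep -> 0x6d
vd[15] tail/keep -> 0x17

vd[1] = 150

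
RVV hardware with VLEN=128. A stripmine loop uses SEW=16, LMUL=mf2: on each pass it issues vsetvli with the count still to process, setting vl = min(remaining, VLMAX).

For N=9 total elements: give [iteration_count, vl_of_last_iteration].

[iterations, last_vl] = [3, 1]

VLMAX = (128 × 1/2) / 16 = 4 lanes
9 elements at 4/iter → 3 passes, remainder 1 on the last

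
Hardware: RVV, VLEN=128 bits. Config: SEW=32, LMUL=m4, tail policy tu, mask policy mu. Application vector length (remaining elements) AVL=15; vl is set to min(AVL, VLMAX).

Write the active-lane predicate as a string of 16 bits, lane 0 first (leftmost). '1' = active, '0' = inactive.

predicate = 1111111111111110

lanes per group: 128·4/32 = 16
vl ← min(15, 16) = 15
bits (lane 0 leftmost): 1111111111111110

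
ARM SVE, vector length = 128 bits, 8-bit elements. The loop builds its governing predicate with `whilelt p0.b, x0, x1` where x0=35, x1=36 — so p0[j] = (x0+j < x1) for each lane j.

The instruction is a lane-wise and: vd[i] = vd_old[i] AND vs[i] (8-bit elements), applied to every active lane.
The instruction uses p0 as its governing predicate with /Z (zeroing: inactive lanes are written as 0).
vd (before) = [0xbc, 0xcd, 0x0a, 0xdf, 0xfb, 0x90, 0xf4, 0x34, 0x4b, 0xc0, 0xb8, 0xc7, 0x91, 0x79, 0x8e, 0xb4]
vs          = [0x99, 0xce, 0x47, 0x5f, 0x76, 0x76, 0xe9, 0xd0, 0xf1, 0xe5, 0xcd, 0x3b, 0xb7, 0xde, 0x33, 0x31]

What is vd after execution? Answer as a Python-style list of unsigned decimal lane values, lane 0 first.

128-bit reg / 8-bit elem → 16 lanes
whilelt: lane j active iff 35+j < 36 → j < 1 → 1 active
lane  0: and(0xbc,0x99) ⇒ 0x98
lane  1: tail/zero ⇒ 0x00
lane  2: tail/zero ⇒ 0x00
lane  3: tail/zero ⇒ 0x00
lane  4: tail/zero ⇒ 0x00
lane  5: tail/zero ⇒ 0x00
lane  6: tail/zero ⇒ 0x00
lane  7: tail/zero ⇒ 0x00
lane  8: tail/zero ⇒ 0x00
lane  9: tail/zero ⇒ 0x00
lane 10: tail/zero ⇒ 0x00
lane 11: tail/zero ⇒ 0x00
lane 12: tail/zero ⇒ 0x00
lane 13: tail/zero ⇒ 0x00
lane 14: tail/zero ⇒ 0x00
lane 15: tail/zero ⇒ 0x00

vd = [152, 0, 0, 0, 0, 0, 0, 0, 0, 0, 0, 0, 0, 0, 0, 0]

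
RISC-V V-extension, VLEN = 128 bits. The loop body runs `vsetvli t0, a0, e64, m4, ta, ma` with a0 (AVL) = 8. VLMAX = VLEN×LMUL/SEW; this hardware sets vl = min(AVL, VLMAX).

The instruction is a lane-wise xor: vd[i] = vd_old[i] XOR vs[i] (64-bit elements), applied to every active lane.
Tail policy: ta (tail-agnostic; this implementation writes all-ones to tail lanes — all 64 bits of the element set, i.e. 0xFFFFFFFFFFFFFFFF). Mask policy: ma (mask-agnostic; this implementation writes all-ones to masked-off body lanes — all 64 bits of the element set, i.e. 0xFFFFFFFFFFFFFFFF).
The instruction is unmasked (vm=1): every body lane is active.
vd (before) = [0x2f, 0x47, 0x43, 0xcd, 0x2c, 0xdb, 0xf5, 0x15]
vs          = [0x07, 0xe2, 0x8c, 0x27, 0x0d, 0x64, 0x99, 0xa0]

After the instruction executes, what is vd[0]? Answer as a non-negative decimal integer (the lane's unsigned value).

VLMAX = (128 × 4) / 64 = 8 lanes
vl ← min(8, 8) = 8
vd[0] xor(0x2f,0x07) -> 0x28
vd[1] xor(0x47,0xe2) -> 0xa5
vd[2] xor(0x43,0x8c) -> 0xcf
vd[3] xor(0xcd,0x27) -> 0xea
vd[4] xor(0x2c,0x0d) -> 0x21
vd[5] xor(0xdb,0x64) -> 0xbf
vd[6] xor(0xf5,0x99) -> 0x6c
vd[7] xor(0x15,0xa0) -> 0xb5

vd[0] = 40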